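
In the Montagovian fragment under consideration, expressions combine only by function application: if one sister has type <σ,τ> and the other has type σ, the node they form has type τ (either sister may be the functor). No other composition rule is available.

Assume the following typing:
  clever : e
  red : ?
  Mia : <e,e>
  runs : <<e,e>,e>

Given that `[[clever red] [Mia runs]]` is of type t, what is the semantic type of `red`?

For [[clever red] [Mia runs]] to have type t with [Mia runs] of type e, [clever red] must be the function: [clever red] : <e,t>.
For [clever red] to have type <e,t> with clever of type e, red must be the function: red : <e,<e,t>>.

<e,<e,t>>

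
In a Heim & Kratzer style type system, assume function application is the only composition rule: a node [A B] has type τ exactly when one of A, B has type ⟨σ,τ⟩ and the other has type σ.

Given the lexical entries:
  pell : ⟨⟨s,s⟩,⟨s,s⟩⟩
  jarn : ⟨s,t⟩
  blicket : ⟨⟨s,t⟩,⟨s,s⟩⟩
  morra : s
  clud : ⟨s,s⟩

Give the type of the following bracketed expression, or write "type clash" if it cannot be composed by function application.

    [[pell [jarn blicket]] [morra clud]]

[jarn blicket]: blicket is ⟨⟨s,t⟩,⟨s,s⟩⟩, jarn is ⟨s,t⟩; result ⟨s,s⟩.
[pell [jarn blicket]]: pell is ⟨⟨s,s⟩,⟨s,s⟩⟩, [jarn blicket] is ⟨s,s⟩; result ⟨s,s⟩.
[morra clud]: clud is ⟨s,s⟩, morra is s; result s.
[[pell [jarn blicket]] [morra clud]]: [pell [jarn blicket]] is ⟨s,s⟩, [morra clud] is s; result s.

s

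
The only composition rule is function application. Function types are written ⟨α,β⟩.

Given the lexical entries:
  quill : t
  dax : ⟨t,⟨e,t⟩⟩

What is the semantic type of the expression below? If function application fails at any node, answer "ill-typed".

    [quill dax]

At [quill dax], dax : ⟨t,⟨e,t⟩⟩ takes quill : t, giving ⟨e,t⟩.

⟨e,t⟩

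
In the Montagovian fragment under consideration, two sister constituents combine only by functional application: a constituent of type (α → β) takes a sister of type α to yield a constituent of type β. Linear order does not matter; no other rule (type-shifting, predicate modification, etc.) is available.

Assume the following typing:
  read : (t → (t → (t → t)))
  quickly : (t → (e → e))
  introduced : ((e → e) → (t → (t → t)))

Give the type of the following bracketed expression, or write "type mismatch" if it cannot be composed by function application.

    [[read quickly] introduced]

type mismatch

At [read quickly]: neither (t → (t → (t → t))) nor (t → (e → e)) can take the other as argument; the node is ill-typed.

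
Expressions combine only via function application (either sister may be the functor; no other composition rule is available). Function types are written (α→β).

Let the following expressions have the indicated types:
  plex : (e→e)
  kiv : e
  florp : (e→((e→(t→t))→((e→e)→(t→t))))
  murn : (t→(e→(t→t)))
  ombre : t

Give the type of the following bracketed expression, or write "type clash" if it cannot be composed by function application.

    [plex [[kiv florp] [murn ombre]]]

(t→t)

[kiv florp]: florp is (e→((e→(t→t))→((e→e)→(t→t)))), kiv is e; result ((e→(t→t))→((e→e)→(t→t))).
[murn ombre]: murn is (t→(e→(t→t))), ombre is t; result (e→(t→t)).
[[kiv florp] [murn ombre]]: [kiv florp] is ((e→(t→t))→((e→e)→(t→t))), [murn ombre] is (e→(t→t)); result ((e→e)→(t→t)).
[plex [[kiv florp] [murn ombre]]]: [[kiv florp] [murn ombre]] is ((e→e)→(t→t)), plex is (e→e); result (t→t).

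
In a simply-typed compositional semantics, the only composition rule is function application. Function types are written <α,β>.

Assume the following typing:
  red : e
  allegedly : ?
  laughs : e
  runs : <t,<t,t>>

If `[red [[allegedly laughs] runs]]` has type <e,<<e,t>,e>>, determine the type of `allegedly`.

<e,<<t,<t,t>>,<e,<e,<<e,t>,e>>>>>

At [red [[allegedly laughs] runs]] (required: <e,<<e,t>,e>>): red is e, which is not a function with range <e,<<e,t>,e>>; hence [[allegedly laughs] runs] is the functor — type <e,<e,<<e,t>,e>>>.
At [[allegedly laughs] runs] (required: <e,<e,<<e,t>,e>>>): runs is <t,<t,t>>, which is not a function with range <e,<e,<<e,t>,e>>>; hence [allegedly laughs] is the functor — type <<t,<t,t>>,<e,<e,<<e,t>,e>>>>.
At [allegedly laughs] (required: <<t,<t,t>>,<e,<e,<<e,t>,e>>>>): laughs is e, which is not a function with range <<t,<t,t>>,<e,<e,<<e,t>,e>>>>; hence allegedly is the functor — type <e,<<t,<t,t>>,<e,<e,<<e,t>,e>>>>>.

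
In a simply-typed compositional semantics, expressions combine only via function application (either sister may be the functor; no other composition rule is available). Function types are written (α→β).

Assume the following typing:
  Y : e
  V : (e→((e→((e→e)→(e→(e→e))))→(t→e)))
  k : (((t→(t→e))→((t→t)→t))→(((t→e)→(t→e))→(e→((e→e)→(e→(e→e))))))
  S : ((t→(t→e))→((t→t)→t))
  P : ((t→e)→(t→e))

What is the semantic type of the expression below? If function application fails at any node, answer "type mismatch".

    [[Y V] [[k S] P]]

(t→e)

[Y V]: (e→((e→((e→e)→(e→(e→e))))→(t→e))) applied to e yields ((e→((e→e)→(e→(e→e))))→(t→e)).
[k S]: (((t→(t→e))→((t→t)→t))→(((t→e)→(t→e))→(e→((e→e)→(e→(e→e)))))) applied to ((t→(t→e))→((t→t)→t)) yields (((t→e)→(t→e))→(e→((e→e)→(e→(e→e))))).
[[k S] P]: (((t→e)→(t→e))→(e→((e→e)→(e→(e→e))))) applied to ((t→e)→(t→e)) yields (e→((e→e)→(e→(e→e)))).
[[Y V] [[k S] P]]: ((e→((e→e)→(e→(e→e))))→(t→e)) applied to (e→((e→e)→(e→(e→e)))) yields (t→e).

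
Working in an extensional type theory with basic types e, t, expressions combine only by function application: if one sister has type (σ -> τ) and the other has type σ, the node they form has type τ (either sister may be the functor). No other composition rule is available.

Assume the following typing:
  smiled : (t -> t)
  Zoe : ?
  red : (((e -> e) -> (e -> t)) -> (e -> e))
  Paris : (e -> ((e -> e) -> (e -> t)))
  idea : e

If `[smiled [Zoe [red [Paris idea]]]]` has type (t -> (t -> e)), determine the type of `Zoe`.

At [smiled [Zoe [red [Paris idea]]]] (required: (t -> (t -> e))): smiled is (t -> t), which is not a function with range (t -> (t -> e)); hence [Zoe [red [Paris idea]]] is the functor — type ((t -> t) -> (t -> (t -> e))).
At [Zoe [red [Paris idea]]] (required: ((t -> t) -> (t -> (t -> e)))): [red [Paris idea]] is (e -> e), which is not a function with range ((t -> t) -> (t -> (t -> e))); hence Zoe is the functor — type ((e -> e) -> ((t -> t) -> (t -> (t -> e)))).

((e -> e) -> ((t -> t) -> (t -> (t -> e))))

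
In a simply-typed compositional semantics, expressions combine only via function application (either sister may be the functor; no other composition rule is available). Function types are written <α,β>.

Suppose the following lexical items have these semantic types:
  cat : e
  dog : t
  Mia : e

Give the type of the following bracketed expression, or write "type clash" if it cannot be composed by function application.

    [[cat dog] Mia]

[cat dog]: e with t — neither is a function whose domain matches the other; composition fails here.

type clash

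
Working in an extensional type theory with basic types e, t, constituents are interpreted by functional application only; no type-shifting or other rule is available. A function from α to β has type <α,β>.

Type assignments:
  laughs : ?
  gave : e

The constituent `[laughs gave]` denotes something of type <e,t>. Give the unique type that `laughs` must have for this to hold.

[laughs gave] must have type <e,t>. The sister gave has type e; that is not a function onto <e,t>, so laughs must be the functor, of type <e,<e,t>>.

<e,<e,t>>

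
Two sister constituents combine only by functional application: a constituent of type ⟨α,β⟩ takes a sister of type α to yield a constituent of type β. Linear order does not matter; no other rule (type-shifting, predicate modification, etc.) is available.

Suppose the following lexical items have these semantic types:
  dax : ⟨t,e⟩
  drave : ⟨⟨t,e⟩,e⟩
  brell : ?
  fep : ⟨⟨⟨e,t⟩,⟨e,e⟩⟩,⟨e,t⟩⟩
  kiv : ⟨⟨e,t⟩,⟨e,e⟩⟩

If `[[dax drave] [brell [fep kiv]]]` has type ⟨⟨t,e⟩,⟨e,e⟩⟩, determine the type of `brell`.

⟨⟨e,t⟩,⟨e,⟨⟨t,e⟩,⟨e,e⟩⟩⟩⟩

[[dax drave] [brell [fep kiv]]] is required to be ⟨⟨t,e⟩,⟨e,e⟩⟩. [dax drave] : e cannot yield ⟨⟨t,e⟩,⟨e,e⟩⟩ as functor, so [brell [fep kiv]] : ⟨e,⟨⟨t,e⟩,⟨e,e⟩⟩⟩.
[brell [fep kiv]] is required to be ⟨e,⟨⟨t,e⟩,⟨e,e⟩⟩⟩. [fep kiv] : ⟨e,t⟩ cannot yield ⟨e,⟨⟨t,e⟩,⟨e,e⟩⟩⟩ as functor, so brell : ⟨⟨e,t⟩,⟨e,⟨⟨t,e⟩,⟨e,e⟩⟩⟩⟩.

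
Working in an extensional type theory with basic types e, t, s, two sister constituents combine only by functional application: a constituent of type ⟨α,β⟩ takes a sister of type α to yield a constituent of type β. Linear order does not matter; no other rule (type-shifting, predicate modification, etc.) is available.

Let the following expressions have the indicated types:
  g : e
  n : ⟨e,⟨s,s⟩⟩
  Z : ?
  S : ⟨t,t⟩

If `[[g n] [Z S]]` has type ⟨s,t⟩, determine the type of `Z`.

[[g n] [Z S]] must have type ⟨s,t⟩. The sister [g n] has type ⟨s,s⟩; that is not a function onto ⟨s,t⟩, so [Z S] must be the functor, of type ⟨⟨s,s⟩,⟨s,t⟩⟩.
[Z S] must have type ⟨⟨s,s⟩,⟨s,t⟩⟩. The sister S has type ⟨t,t⟩; that is not a function onto ⟨⟨s,s⟩,⟨s,t⟩⟩, so Z must be the functor, of type ⟨⟨t,t⟩,⟨⟨s,s⟩,⟨s,t⟩⟩⟩.

⟨⟨t,t⟩,⟨⟨s,s⟩,⟨s,t⟩⟩⟩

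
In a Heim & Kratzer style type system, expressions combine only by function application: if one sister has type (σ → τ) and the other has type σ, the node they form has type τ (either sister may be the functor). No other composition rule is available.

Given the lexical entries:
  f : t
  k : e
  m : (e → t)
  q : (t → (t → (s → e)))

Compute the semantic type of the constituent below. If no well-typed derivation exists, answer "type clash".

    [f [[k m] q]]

[k m] — m of type (e → t) combines with k of type e: type t.
[[k m] q] — q of type (t → (t → (s → e))) combines with [k m] of type t: type (t → (s → e)).
[f [[k m] q]] — [[k m] q] of type (t → (s → e)) combines with f of type t: type (s → e).

(s → e)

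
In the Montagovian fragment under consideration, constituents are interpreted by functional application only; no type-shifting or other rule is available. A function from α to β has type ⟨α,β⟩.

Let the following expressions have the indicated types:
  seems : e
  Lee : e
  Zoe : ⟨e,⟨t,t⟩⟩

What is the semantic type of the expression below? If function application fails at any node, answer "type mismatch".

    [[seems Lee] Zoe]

[seems Lee]: e and e cannot combine by function application — type clash.

type mismatch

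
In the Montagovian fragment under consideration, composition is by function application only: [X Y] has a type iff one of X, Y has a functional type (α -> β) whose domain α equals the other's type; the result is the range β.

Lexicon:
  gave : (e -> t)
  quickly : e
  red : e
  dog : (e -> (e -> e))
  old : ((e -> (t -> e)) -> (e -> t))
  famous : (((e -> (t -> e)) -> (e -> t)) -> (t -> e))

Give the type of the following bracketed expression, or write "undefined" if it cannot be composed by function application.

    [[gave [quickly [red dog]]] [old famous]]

e

[red dog]: functor dog : (e -> (e -> e)), argument red : e; result (e -> e).
[quickly [red dog]]: functor [red dog] : (e -> e), argument quickly : e; result e.
[gave [quickly [red dog]]]: functor gave : (e -> t), argument [quickly [red dog]] : e; result t.
[old famous]: functor famous : (((e -> (t -> e)) -> (e -> t)) -> (t -> e)), argument old : ((e -> (t -> e)) -> (e -> t)); result (t -> e).
[[gave [quickly [red dog]]] [old famous]]: functor [old famous] : (t -> e), argument [gave [quickly [red dog]]] : t; result e.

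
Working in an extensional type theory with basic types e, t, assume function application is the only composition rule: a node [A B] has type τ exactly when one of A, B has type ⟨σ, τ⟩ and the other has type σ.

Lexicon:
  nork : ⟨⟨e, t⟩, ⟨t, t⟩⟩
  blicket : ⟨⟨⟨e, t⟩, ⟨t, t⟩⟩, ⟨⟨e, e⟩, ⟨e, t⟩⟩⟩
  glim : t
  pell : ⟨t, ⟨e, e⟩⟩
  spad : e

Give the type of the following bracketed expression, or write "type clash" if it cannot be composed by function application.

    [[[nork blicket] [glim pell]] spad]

t

[nork blicket]: functor blicket : ⟨⟨⟨e, t⟩, ⟨t, t⟩⟩, ⟨⟨e, e⟩, ⟨e, t⟩⟩⟩, argument nork : ⟨⟨e, t⟩, ⟨t, t⟩⟩; result ⟨⟨e, e⟩, ⟨e, t⟩⟩.
[glim pell]: functor pell : ⟨t, ⟨e, e⟩⟩, argument glim : t; result ⟨e, e⟩.
[[nork blicket] [glim pell]]: functor [nork blicket] : ⟨⟨e, e⟩, ⟨e, t⟩⟩, argument [glim pell] : ⟨e, e⟩; result ⟨e, t⟩.
[[[nork blicket] [glim pell]] spad]: functor [[nork blicket] [glim pell]] : ⟨e, t⟩, argument spad : e; result t.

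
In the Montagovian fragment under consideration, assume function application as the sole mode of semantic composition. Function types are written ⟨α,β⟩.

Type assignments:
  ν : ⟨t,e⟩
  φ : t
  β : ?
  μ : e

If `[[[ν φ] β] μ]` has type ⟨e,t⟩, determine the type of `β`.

At [[[ν φ] β] μ] (required: ⟨e,t⟩): μ is e, which is not a function with range ⟨e,t⟩; hence [[ν φ] β] is the functor — type ⟨e,⟨e,t⟩⟩.
At [[ν φ] β] (required: ⟨e,⟨e,t⟩⟩): [ν φ] is e, which is not a function with range ⟨e,⟨e,t⟩⟩; hence β is the functor — type ⟨e,⟨e,⟨e,t⟩⟩⟩.

⟨e,⟨e,⟨e,t⟩⟩⟩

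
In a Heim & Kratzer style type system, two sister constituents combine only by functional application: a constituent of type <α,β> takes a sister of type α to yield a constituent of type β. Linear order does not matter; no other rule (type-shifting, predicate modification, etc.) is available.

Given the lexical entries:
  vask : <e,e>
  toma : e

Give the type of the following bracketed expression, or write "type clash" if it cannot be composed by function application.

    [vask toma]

e

At [vask toma], vask : <e,e> takes toma : e, giving e.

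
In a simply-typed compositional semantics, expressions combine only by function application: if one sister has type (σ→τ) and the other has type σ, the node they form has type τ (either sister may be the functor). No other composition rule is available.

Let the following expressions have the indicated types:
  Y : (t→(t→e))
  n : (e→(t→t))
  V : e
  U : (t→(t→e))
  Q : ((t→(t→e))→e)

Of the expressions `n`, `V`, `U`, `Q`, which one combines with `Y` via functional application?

n : (e→(t→t)) — Y needs t; n needs e; neither fits.
V : e — Y needs t; V needs nothing (atomic); neither fits.
U : (t→(t→e)) — Y needs t; U needs t; neither fits.
Q — combines: Q : ((t→(t→e))→e) takes Y : (t→(t→e)) as argument, giving e.

Q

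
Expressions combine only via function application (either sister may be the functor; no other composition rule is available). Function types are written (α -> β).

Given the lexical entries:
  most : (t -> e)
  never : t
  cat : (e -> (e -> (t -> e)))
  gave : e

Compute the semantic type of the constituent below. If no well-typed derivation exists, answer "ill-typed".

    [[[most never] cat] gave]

(t -> e)

[most never] — most of type (t -> e) combines with never of type t: type e.
[[most never] cat] — cat of type (e -> (e -> (t -> e))) combines with [most never] of type e: type (e -> (t -> e)).
[[[most never] cat] gave] — [[most never] cat] of type (e -> (t -> e)) combines with gave of type e: type (t -> e).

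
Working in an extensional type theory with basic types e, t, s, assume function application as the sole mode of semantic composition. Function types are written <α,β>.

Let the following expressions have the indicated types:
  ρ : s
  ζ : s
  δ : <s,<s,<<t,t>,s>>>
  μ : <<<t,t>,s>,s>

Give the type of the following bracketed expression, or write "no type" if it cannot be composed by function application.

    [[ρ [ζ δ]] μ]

s

[ζ δ]: <s,<s,<<t,t>,s>>> applied to s yields <s,<<t,t>,s>>.
[ρ [ζ δ]]: <s,<<t,t>,s>> applied to s yields <<t,t>,s>.
[[ρ [ζ δ]] μ]: <<<t,t>,s>,s> applied to <<t,t>,s> yields s.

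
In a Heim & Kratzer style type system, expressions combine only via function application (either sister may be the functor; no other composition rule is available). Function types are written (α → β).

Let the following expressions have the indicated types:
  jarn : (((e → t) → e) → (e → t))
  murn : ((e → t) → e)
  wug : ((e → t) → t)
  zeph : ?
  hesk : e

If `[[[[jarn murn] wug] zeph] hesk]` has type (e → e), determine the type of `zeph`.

(t → (e → (e → e)))

For [[[[jarn murn] wug] zeph] hesk] to have type (e → e) with hesk of type e, [[[jarn murn] wug] zeph] must be the function: [[[jarn murn] wug] zeph] : (e → (e → e)).
For [[[jarn murn] wug] zeph] to have type (e → (e → e)) with [[jarn murn] wug] of type t, zeph must be the function: zeph : (t → (e → (e → e))).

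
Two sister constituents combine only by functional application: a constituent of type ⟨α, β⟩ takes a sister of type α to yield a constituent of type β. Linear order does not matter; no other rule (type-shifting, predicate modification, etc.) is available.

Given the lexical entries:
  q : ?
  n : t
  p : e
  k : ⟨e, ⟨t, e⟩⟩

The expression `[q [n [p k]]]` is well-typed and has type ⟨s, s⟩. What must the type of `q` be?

For [q [n [p k]]] to have type ⟨s, s⟩ with [n [p k]] of type e, q must be the function: q : ⟨e, ⟨s, s⟩⟩.

⟨e, ⟨s, s⟩⟩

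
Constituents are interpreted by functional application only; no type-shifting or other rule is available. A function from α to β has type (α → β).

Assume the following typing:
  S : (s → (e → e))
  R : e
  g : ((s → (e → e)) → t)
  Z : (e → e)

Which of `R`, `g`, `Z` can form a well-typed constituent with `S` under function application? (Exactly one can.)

R : e — no; S wants s, and R wants nothing (atomic).
g — combines: g : ((s → (e → e)) → t) takes S : (s → (e → e)) as argument, giving t.
Z : (e → e) — no; S wants s, and Z wants e.

g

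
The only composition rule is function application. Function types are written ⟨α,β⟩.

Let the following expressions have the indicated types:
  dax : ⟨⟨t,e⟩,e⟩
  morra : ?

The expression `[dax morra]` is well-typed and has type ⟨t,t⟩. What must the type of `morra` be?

⟨⟨⟨t,e⟩,e⟩,⟨t,t⟩⟩

[dax morra] must have type ⟨t,t⟩. The sister dax has type ⟨⟨t,e⟩,e⟩; that is not a function onto ⟨t,t⟩, so morra must be the functor, of type ⟨⟨⟨t,e⟩,e⟩,⟨t,t⟩⟩.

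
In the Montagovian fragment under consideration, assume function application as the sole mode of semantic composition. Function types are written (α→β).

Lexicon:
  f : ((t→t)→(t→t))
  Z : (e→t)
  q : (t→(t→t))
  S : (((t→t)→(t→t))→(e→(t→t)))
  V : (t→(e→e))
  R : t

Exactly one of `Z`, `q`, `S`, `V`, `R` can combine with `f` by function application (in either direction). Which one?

S

Z : (e→t) — neither side's domain matches the other.
q : (t→(t→t)) — neither side's domain matches the other.
S — combines: S : (((t→t)→(t→t))→(e→(t→t))) takes f : ((t→t)→(t→t)) as argument, giving (e→(t→t)).
V : (t→(e→e)) — neither side's domain matches the other.
R : t — neither side's domain matches the other.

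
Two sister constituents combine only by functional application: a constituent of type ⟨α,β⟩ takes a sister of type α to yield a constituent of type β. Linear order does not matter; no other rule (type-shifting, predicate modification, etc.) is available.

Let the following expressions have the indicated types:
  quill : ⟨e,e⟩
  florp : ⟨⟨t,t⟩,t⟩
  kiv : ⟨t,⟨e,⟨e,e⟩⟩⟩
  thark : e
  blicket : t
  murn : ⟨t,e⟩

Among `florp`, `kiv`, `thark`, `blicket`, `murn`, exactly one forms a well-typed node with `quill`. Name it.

thark

florp : ⟨⟨t,t⟩,t⟩ — does not combine with quill.
kiv : ⟨t,⟨e,⟨e,e⟩⟩⟩ — does not combine with quill.
thark — combines: quill : ⟨e,e⟩ takes thark : e as argument, giving e.
blicket : t — does not combine with quill.
murn : ⟨t,e⟩ — does not combine with quill.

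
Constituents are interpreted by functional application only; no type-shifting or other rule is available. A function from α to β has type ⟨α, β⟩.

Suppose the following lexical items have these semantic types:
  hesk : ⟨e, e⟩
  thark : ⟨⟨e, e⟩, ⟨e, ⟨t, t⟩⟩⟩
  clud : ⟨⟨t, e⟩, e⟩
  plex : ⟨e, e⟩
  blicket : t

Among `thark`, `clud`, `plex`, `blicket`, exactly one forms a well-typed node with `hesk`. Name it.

thark — combines: thark : ⟨⟨e, e⟩, ⟨e, ⟨t, t⟩⟩⟩ takes hesk : ⟨e, e⟩ as argument, giving ⟨e, ⟨t, t⟩⟩.
clud : ⟨⟨t, e⟩, e⟩ — does not combine with hesk.
plex : ⟨e, e⟩ — does not combine with hesk.
blicket : t — does not combine with hesk.

thark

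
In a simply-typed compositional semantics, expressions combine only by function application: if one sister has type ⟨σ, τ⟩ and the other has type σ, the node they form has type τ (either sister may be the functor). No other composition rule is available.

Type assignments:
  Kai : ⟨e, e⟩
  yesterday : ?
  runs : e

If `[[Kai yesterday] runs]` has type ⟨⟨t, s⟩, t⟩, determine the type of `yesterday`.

⟨⟨e, e⟩, ⟨e, ⟨⟨t, s⟩, t⟩⟩⟩

For [[Kai yesterday] runs] to have type ⟨⟨t, s⟩, t⟩ with runs of type e, [Kai yesterday] must be the function: [Kai yesterday] : ⟨e, ⟨⟨t, s⟩, t⟩⟩.
For [Kai yesterday] to have type ⟨e, ⟨⟨t, s⟩, t⟩⟩ with Kai of type ⟨e, e⟩, yesterday must be the function: yesterday : ⟨⟨e, e⟩, ⟨e, ⟨⟨t, s⟩, t⟩⟩⟩.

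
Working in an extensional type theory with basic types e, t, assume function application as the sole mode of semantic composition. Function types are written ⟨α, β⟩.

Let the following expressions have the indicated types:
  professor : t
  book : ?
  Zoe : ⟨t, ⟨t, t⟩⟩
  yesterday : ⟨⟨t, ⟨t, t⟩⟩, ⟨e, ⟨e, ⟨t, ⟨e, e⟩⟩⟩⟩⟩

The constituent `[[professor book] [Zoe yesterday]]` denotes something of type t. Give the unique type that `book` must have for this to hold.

⟨t, ⟨⟨e, ⟨e, ⟨t, ⟨e, e⟩⟩⟩⟩, t⟩⟩

[[professor book] [Zoe yesterday]] must have type t. The sister [Zoe yesterday] has type ⟨e, ⟨e, ⟨t, ⟨e, e⟩⟩⟩⟩; that is not a function onto t, so [professor book] must be the functor, of type ⟨⟨e, ⟨e, ⟨t, ⟨e, e⟩⟩⟩⟩, t⟩.
[professor book] must have type ⟨⟨e, ⟨e, ⟨t, ⟨e, e⟩⟩⟩⟩, t⟩. The sister professor has type t; that is not a function onto ⟨⟨e, ⟨e, ⟨t, ⟨e, e⟩⟩⟩⟩, t⟩, so book must be the functor, of type ⟨t, ⟨⟨e, ⟨e, ⟨t, ⟨e, e⟩⟩⟩⟩, t⟩⟩.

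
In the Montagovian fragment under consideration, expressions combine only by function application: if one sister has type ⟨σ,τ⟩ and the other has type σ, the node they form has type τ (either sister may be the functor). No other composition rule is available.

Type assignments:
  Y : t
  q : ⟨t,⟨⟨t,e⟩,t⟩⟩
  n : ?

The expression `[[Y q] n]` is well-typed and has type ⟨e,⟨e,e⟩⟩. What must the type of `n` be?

⟨⟨⟨t,e⟩,t⟩,⟨e,⟨e,e⟩⟩⟩

[[Y q] n] must have type ⟨e,⟨e,e⟩⟩. The sister [Y q] has type ⟨⟨t,e⟩,t⟩; that is not a function onto ⟨e,⟨e,e⟩⟩, so n must be the functor, of type ⟨⟨⟨t,e⟩,t⟩,⟨e,⟨e,e⟩⟩⟩.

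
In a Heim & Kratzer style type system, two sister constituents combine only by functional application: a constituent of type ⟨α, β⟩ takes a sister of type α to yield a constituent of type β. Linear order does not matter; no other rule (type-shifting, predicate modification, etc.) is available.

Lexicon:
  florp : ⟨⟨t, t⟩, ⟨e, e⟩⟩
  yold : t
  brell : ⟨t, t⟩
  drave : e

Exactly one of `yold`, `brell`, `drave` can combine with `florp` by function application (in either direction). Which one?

yold : t — does not combine with florp.
brell — combines: florp : ⟨⟨t, t⟩, ⟨e, e⟩⟩ takes brell : ⟨t, t⟩ as argument, giving ⟨e, e⟩.
drave : e — does not combine with florp.

brell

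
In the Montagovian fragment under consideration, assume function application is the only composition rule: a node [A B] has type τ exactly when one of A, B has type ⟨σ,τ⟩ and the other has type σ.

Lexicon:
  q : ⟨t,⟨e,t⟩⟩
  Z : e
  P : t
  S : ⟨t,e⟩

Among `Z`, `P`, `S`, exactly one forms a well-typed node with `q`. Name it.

Z : e — neither side's domain matches the other.
P — combines: q : ⟨t,⟨e,t⟩⟩ takes P : t as argument, giving ⟨e,t⟩.
S : ⟨t,e⟩ — neither side's domain matches the other.

P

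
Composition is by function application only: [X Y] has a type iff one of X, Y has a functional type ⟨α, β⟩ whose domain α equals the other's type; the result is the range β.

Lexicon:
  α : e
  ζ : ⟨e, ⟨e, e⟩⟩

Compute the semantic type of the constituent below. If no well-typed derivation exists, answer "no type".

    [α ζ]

⟨e, e⟩

[α ζ]: functor ζ : ⟨e, ⟨e, e⟩⟩, argument α : e; result ⟨e, e⟩.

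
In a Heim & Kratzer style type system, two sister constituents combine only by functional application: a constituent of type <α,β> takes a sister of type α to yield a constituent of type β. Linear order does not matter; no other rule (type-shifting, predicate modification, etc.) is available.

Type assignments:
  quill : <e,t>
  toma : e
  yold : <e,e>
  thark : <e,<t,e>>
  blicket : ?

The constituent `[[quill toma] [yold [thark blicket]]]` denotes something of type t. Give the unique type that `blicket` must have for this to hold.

<<e,<t,e>>,<<e,e>,<t,t>>>

[[quill toma] [yold [thark blicket]]] is required to be t. [quill toma] : t cannot yield t as functor, so [yold [thark blicket]] : <t,t>.
[yold [thark blicket]] is required to be <t,t>. yold : <e,e> cannot yield <t,t> as functor, so [thark blicket] : <<e,e>,<t,t>>.
[thark blicket] is required to be <<e,e>,<t,t>>. thark : <e,<t,e>> cannot yield <<e,e>,<t,t>> as functor, so blicket : <<e,<t,e>>,<<e,e>,<t,t>>>.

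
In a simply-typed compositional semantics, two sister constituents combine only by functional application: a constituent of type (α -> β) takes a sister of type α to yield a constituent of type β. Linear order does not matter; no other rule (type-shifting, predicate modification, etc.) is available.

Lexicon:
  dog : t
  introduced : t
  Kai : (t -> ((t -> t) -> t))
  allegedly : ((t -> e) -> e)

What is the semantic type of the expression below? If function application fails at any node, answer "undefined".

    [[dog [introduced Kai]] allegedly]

undefined

[introduced Kai]: (t -> ((t -> t) -> t)) applied to t yields ((t -> t) -> t).
At [dog [introduced Kai]]: neither t nor ((t -> t) -> t) can take the other as argument; the node is ill-typed.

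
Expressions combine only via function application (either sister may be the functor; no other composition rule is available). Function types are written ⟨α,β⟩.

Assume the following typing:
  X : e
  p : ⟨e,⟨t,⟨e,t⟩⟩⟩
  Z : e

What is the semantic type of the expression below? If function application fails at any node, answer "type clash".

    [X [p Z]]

type clash

[p Z]: p is ⟨e,⟨t,⟨e,t⟩⟩⟩, Z is e; result ⟨t,⟨e,t⟩⟩.
At [X [p Z]]: neither e nor ⟨t,⟨e,t⟩⟩ can take the other as argument; the node is ill-typed.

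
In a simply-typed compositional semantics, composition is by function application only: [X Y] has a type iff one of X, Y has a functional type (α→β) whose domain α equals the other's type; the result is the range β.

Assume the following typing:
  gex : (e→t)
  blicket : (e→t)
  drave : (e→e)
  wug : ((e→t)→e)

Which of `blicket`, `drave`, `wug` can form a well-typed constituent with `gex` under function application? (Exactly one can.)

wug

blicket : (e→t) — no; gex wants e, and blicket wants e.
drave : (e→e) — no; gex wants e, and drave wants e.
wug — combines: wug : ((e→t)→e) takes gex : (e→t) as argument, giving e.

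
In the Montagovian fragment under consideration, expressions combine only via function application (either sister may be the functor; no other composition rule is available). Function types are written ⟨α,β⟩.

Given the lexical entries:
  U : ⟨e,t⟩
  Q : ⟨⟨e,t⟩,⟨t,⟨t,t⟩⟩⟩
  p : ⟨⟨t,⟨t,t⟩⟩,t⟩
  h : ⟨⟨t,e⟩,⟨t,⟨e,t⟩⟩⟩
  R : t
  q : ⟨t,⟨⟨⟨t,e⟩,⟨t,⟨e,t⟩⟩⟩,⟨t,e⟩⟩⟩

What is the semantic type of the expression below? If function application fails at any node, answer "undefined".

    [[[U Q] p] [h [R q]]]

e

[U Q] — Q of type ⟨⟨e,t⟩,⟨t,⟨t,t⟩⟩⟩ combines with U of type ⟨e,t⟩: type ⟨t,⟨t,t⟩⟩.
[[U Q] p] — p of type ⟨⟨t,⟨t,t⟩⟩,t⟩ combines with [U Q] of type ⟨t,⟨t,t⟩⟩: type t.
[R q] — q of type ⟨t,⟨⟨⟨t,e⟩,⟨t,⟨e,t⟩⟩⟩,⟨t,e⟩⟩⟩ combines with R of type t: type ⟨⟨⟨t,e⟩,⟨t,⟨e,t⟩⟩⟩,⟨t,e⟩⟩.
[h [R q]] — [R q] of type ⟨⟨⟨t,e⟩,⟨t,⟨e,t⟩⟩⟩,⟨t,e⟩⟩ combines with h of type ⟨⟨t,e⟩,⟨t,⟨e,t⟩⟩⟩: type ⟨t,e⟩.
[[[U Q] p] [h [R q]]] — [h [R q]] of type ⟨t,e⟩ combines with [[U Q] p] of type t: type e.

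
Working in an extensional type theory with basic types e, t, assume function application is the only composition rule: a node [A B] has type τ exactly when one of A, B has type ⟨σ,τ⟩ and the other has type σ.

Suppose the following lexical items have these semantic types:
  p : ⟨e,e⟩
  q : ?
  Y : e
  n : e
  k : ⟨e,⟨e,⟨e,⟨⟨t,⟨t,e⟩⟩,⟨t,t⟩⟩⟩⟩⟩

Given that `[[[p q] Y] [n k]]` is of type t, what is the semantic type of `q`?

[[[p q] Y] [n k]] is required to be t. [n k] : ⟨e,⟨e,⟨⟨t,⟨t,e⟩⟩,⟨t,t⟩⟩⟩⟩ cannot yield t as functor, so [[p q] Y] : ⟨⟨e,⟨e,⟨⟨t,⟨t,e⟩⟩,⟨t,t⟩⟩⟩⟩,t⟩.
[[p q] Y] is required to be ⟨⟨e,⟨e,⟨⟨t,⟨t,e⟩⟩,⟨t,t⟩⟩⟩⟩,t⟩. Y : e cannot yield ⟨⟨e,⟨e,⟨⟨t,⟨t,e⟩⟩,⟨t,t⟩⟩⟩⟩,t⟩ as functor, so [p q] : ⟨e,⟨⟨e,⟨e,⟨⟨t,⟨t,e⟩⟩,⟨t,t⟩⟩⟩⟩,t⟩⟩.
[p q] is required to be ⟨e,⟨⟨e,⟨e,⟨⟨t,⟨t,e⟩⟩,⟨t,t⟩⟩⟩⟩,t⟩⟩. p : ⟨e,e⟩ cannot yield ⟨e,⟨⟨e,⟨e,⟨⟨t,⟨t,e⟩⟩,⟨t,t⟩⟩⟩⟩,t⟩⟩ as functor, so q : ⟨⟨e,e⟩,⟨e,⟨⟨e,⟨e,⟨⟨t,⟨t,e⟩⟩,⟨t,t⟩⟩⟩⟩,t⟩⟩⟩.

⟨⟨e,e⟩,⟨e,⟨⟨e,⟨e,⟨⟨t,⟨t,e⟩⟩,⟨t,t⟩⟩⟩⟩,t⟩⟩⟩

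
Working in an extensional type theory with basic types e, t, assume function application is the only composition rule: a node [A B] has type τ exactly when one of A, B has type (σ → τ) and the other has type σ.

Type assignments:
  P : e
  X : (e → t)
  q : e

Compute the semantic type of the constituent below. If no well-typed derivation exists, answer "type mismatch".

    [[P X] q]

type mismatch

At [P X], X : (e → t) takes P : e, giving t.
[[P X] q]: t and e cannot combine by function application — type clash.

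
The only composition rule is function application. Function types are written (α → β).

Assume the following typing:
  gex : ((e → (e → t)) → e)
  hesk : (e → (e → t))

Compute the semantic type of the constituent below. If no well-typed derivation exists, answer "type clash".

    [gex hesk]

e

At [gex hesk], gex : ((e → (e → t)) → e) takes hesk : (e → (e → t)), giving e.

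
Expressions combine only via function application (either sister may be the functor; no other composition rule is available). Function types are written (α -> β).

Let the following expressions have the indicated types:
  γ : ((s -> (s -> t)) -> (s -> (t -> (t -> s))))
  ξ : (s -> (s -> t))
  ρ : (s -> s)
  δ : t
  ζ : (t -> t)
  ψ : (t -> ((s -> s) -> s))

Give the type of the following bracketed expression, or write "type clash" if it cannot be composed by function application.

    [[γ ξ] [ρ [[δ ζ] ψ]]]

(t -> (t -> s))

[γ ξ]: γ is ((s -> (s -> t)) -> (s -> (t -> (t -> s)))), ξ is (s -> (s -> t)); result (s -> (t -> (t -> s))).
[δ ζ]: ζ is (t -> t), δ is t; result t.
[[δ ζ] ψ]: ψ is (t -> ((s -> s) -> s)), [δ ζ] is t; result ((s -> s) -> s).
[ρ [[δ ζ] ψ]]: [[δ ζ] ψ] is ((s -> s) -> s), ρ is (s -> s); result s.
[[γ ξ] [ρ [[δ ζ] ψ]]]: [γ ξ] is (s -> (t -> (t -> s))), [ρ [[δ ζ] ψ]] is s; result (t -> (t -> s)).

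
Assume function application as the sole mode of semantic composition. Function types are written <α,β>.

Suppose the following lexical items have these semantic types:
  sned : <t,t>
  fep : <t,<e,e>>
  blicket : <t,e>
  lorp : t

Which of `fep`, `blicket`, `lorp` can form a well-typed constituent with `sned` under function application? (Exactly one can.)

lorp

fep : <t,<e,e>> — no; sned wants t, and fep wants t.
blicket : <t,e> — no; sned wants t, and blicket wants t.
lorp — combines: sned : <t,t> takes lorp : t as argument, giving t.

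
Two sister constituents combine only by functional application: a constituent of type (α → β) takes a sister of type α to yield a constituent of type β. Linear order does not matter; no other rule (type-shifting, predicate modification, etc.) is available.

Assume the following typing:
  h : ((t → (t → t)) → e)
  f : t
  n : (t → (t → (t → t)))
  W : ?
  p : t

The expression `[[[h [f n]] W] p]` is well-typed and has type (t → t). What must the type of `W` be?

(e → (t → (t → t)))

At [[[h [f n]] W] p] (required: (t → t)): p is t, which is not a function with range (t → t); hence [[h [f n]] W] is the functor — type (t → (t → t)).
At [[h [f n]] W] (required: (t → (t → t))): [h [f n]] is e, which is not a function with range (t → (t → t)); hence W is the functor — type (e → (t → (t → t))).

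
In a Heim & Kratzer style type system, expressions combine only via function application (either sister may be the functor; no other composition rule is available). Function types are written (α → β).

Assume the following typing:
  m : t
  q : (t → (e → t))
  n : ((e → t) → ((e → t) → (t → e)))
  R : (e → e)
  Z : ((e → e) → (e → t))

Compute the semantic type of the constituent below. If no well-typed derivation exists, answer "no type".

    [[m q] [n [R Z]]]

[m q]: (t → (e → t)) applied to t yields (e → t).
[R Z]: ((e → e) → (e → t)) applied to (e → e) yields (e → t).
[n [R Z]]: ((e → t) → ((e → t) → (t → e))) applied to (e → t) yields ((e → t) → (t → e)).
[[m q] [n [R Z]]]: ((e → t) → (t → e)) applied to (e → t) yields (t → e).

(t → e)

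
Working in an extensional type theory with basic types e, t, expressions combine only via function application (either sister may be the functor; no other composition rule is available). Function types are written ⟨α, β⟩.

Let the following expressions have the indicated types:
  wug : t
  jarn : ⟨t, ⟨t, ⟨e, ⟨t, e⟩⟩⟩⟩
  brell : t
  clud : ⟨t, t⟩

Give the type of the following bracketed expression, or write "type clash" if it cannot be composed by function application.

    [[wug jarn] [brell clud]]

⟨e, ⟨t, e⟩⟩

[wug jarn]: functor jarn : ⟨t, ⟨t, ⟨e, ⟨t, e⟩⟩⟩⟩, argument wug : t; result ⟨t, ⟨e, ⟨t, e⟩⟩⟩.
[brell clud]: functor clud : ⟨t, t⟩, argument brell : t; result t.
[[wug jarn] [brell clud]]: functor [wug jarn] : ⟨t, ⟨e, ⟨t, e⟩⟩⟩, argument [brell clud] : t; result ⟨e, ⟨t, e⟩⟩.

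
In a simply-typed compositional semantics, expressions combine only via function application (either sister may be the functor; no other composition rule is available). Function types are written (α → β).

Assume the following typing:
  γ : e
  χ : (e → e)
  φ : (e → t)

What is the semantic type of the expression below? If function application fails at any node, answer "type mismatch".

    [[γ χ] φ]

t

[γ χ] — χ of type (e → e) combines with γ of type e: type e.
[[γ χ] φ] — φ of type (e → t) combines with [γ χ] of type e: type t.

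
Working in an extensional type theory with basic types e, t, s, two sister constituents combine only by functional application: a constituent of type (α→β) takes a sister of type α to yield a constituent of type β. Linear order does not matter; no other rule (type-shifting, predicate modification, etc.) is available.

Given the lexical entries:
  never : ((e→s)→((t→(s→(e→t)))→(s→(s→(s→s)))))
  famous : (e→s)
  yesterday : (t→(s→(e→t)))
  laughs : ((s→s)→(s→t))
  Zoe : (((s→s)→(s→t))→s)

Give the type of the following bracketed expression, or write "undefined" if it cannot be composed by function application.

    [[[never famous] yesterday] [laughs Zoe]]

(s→(s→s))

[never famous]: ((e→s)→((t→(s→(e→t)))→(s→(s→(s→s))))) applied to (e→s) yields ((t→(s→(e→t)))→(s→(s→(s→s)))).
[[never famous] yesterday]: ((t→(s→(e→t)))→(s→(s→(s→s)))) applied to (t→(s→(e→t))) yields (s→(s→(s→s))).
[laughs Zoe]: (((s→s)→(s→t))→s) applied to ((s→s)→(s→t)) yields s.
[[[never famous] yesterday] [laughs Zoe]]: (s→(s→(s→s))) applied to s yields (s→(s→s)).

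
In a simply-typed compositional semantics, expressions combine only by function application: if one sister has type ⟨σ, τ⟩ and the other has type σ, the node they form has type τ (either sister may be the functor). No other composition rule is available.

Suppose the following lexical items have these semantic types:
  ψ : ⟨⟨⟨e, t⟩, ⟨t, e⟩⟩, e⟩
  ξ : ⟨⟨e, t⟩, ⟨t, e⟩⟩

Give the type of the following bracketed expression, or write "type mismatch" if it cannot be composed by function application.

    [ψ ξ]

e

[ψ ξ]: functor ψ : ⟨⟨⟨e, t⟩, ⟨t, e⟩⟩, e⟩, argument ξ : ⟨⟨e, t⟩, ⟨t, e⟩⟩; result e.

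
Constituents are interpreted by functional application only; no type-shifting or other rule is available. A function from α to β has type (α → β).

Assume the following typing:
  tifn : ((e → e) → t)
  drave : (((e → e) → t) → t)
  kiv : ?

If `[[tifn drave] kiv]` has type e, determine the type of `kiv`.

(t → e)

At [[tifn drave] kiv] (required: e): [tifn drave] is t, which is not a function with range e; hence kiv is the functor — type (t → e).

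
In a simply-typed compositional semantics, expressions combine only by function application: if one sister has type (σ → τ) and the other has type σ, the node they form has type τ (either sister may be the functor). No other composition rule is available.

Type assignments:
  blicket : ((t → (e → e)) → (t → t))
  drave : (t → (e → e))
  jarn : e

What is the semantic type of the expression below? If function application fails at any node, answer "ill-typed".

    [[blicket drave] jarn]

ill-typed

[blicket drave]: ((t → (e → e)) → (t → t)) applied to (t → (e → e)) yields (t → t).
At [[blicket drave] jarn]: neither (t → t) nor e can take the other as argument; the node is ill-typed.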